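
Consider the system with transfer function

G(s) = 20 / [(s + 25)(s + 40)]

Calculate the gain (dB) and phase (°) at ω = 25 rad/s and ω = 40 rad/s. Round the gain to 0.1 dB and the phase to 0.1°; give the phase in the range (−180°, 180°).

At s = jω = j25:
pole (s+25): 25 + j25 → |·| = √(25²+25²) = √1250 ≈ 35.355, ∠ = arctan(25/25) ≈ 45.00°
pole (s+40): 40 + j25 → |·| = √(40²+25²) = √2225 ≈ 47.17, ∠ = arctan(25/40) ≈ 32.01°
|G| = 20 / 1667.7 ≈ 0.011993
Gain = 20 log₁₀(0.011993) ≈ -38.42 dB
∠G = 0.00° − 77.01° = -77.01°

At s = jω = j40:
pole (s+25): 25 + j40 → |·| = √(25²+40²) = √2225 ≈ 47.17, ∠ = arctan(40/25) ≈ 57.99°
pole (s+40): 40 + j40 → |·| = √(40²+40²) = √3200 ≈ 56.569, ∠ = arctan(40/40) ≈ 45.00°
|G| = 20 / 2668.4 ≈ 0.0074951
Gain = 20 log₁₀(0.0074951) ≈ -42.50 dB
∠G = 0.00° − 102.99° = -102.99°

ω = 25: -38.4 dB, -77.0°; ω = 40: -42.5 dB, -103.0°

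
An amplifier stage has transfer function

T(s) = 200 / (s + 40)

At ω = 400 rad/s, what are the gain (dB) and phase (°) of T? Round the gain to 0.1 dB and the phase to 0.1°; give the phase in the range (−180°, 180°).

-6.1 dB, -84.3°

Substitute s = j400:
Numerator: 200 = 200 + j0
Denominator: (j400) + 40 = 40 + j400
|N| = √(200² + 0²) ≈ 200, ∠N ≈ 0.00°
|D| = √(40² + 400²) ≈ 402, ∠D ≈ 84.29°
|T| = 200 / 402 ≈ 0.49751
Gain = 20 log₁₀(0.49751) ≈ -6.06 dB
∠T = 0.00° − 84.29° = -84.29°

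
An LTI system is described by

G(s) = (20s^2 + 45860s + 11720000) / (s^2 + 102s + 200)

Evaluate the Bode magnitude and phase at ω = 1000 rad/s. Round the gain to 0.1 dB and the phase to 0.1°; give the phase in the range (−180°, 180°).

33.3 dB, -73.9°

Substitute s = j1000:
Numerator: 20(j1000)^2 + 45860(j1000) + 11720000 = -8280000 + j45860000
Denominator: (j1000)^2 + 102(j1000) + 200 = -999800 + j102000
|N| = √(8280000² + 45860000²) ≈ 4.6601e+07, ∠N ≈ 100.23°
|D| = √(999800² + 102000²) ≈ 1.005e+06, ∠D ≈ 174.17°
|G| = 4.6601e+07 / 1.005e+06 ≈ 46.369
Gain = 20 log₁₀(46.369) ≈ 33.32 dB
∠G = 100.23° − 174.17° = -73.94°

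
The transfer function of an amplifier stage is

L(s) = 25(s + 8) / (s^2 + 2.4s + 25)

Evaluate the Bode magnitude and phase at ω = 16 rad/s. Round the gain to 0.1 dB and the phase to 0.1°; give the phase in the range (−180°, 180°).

5.6 dB, -107.1°

At s = jω = j16:
zero (s+8): 8 + j16 → |·| = √(8²+16²) = √320 ≈ 17.889, ∠ = arctan(16/8) ≈ 63.43°
quadratic: (j16)² + 2.4·j16 + 25 = -231 + j38.4 → |·| ≈ 234.17, ∠ ≈ 170.56°
|L| = 25 · 17.889 / 234.17 ≈ 1.9098
Gain = 20 log₁₀(1.9098) ≈ 5.62 dB
∠L = 63.43° − 170.56° = -107.13°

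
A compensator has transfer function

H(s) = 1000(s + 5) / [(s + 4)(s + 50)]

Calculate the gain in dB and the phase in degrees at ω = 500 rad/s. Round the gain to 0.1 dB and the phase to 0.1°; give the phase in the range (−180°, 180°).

At s = jω = j500:
zero (s+5): 5 + j500 → |·| = √(5²+500²) = √250025 ≈ 500.02, ∠ = arctan(500/5) ≈ 89.43°
pole (s+4): 4 + j500 → |·| = √(4²+500²) = √250016 ≈ 500.02, ∠ = arctan(500/4) ≈ 89.54°
pole (s+50): 50 + j500 → |·| = √(50²+500²) = √252500 ≈ 502.49, ∠ = arctan(500/50) ≈ 84.29°
|H| = 1000 · 500.02 / 2.5126e+05 ≈ 1.9901
Gain = 20 log₁₀(1.9901) ≈ 5.98 dB
∠H = 89.43° − 173.83° = -84.40°

6.0 dB, -84.4°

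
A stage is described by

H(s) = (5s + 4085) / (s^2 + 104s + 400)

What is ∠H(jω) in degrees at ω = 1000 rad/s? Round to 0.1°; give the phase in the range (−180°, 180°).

-123.3°

Substitute s = j1000:
Numerator: 5(j1000) + 4085 = 4085 + j5000
Denominator: (j1000)^2 + 104(j1000) + 400 = -999600 + j104000
|N| = √(4085² + 5000²) ≈ 6456.6, ∠N ≈ 50.75°
|D| = √(999600² + 104000²) ≈ 1.005e+06, ∠D ≈ 174.06°
∠H = 50.75° − 174.06° = -123.31°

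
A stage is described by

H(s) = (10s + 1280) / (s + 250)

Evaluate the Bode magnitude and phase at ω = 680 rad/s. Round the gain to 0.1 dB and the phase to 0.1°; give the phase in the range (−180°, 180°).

Substitute s = j680:
Numerator: 10(j680) + 1280 = 1280 + j6800
Denominator: (j680) + 250 = 250 + j680
|N| = √(1280² + 6800²) ≈ 6919.4, ∠N ≈ 79.34°
|D| = √(250² + 680²) ≈ 724.5, ∠D ≈ 69.81°
|H| = 6919.4 / 724.5 ≈ 9.5506
Gain = 20 log₁₀(9.5506) ≈ 19.60 dB
∠H = 79.34° − 69.81° = 9.53°

19.6 dB, 9.5°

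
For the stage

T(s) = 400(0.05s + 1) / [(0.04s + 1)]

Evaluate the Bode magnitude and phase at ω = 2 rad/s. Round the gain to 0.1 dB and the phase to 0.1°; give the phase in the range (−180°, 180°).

At ω = 2 rad/s:
zero (1 + j2·0.05) = 1 + j0.1 → |·| ≈ 1.005, ∠ ≈ 5.71°
pole (1 + j2·0.04) = 1 + j0.08 → |·| ≈ 1.0032, ∠ ≈ 4.57°
|T| = 400 · 1.005 / (1.0032) ≈ 400.72
Gain = 20 log₁₀(400.72) ≈ 52.06 dB
∠T = (5.71°) − (4.57°) = 1.14°

52.1 dB, 1.1°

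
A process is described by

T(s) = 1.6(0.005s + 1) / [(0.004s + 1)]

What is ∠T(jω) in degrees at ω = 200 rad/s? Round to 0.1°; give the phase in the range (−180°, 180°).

6.3°

At ω = 200 rad/s:
zero (1 + j200·0.005) = 1 + j1 → |·| ≈ 1.4142, ∠ ≈ 45.00°
pole (1 + j200·0.004) = 1 + j0.8 → |·| ≈ 1.2806, ∠ ≈ 38.66°
∠T = (45.00°) − (38.66°) = 6.34°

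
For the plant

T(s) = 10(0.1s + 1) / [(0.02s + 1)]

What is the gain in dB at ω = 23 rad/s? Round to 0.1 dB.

27.2 dB

At ω = 23 rad/s:
zero (1 + j23·0.1) = 1 + j2.3 → |·| ≈ 2.508, ∠ ≈ 66.50°
pole (1 + j23·0.02) = 1 + j0.46 → |·| ≈ 1.1007, ∠ ≈ 24.70°
|T| = 10 · 2.508 / (1.1007) ≈ 22.786
Gain = 20 log₁₀(22.786) ≈ 27.15 dB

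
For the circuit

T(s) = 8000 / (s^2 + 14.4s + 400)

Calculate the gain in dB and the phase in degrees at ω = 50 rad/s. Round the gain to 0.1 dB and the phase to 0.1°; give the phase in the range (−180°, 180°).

At s = jω = j50:
quadratic: (j50)² + 14.4·j50 + 400 = -2100 + j720 → |·| ≈ 2220, ∠ ≈ 161.08°
|T| = 8000 / 2220 ≈ 3.6036
Gain = 20 log₁₀(3.6036) ≈ 11.13 dB
∠T = 0.00° − 161.08° = -161.08°

11.1 dB, -161.1°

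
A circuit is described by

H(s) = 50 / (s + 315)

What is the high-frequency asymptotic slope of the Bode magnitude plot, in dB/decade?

-20 dB/decade

Each pole contributes −20 dB/decade at high frequency; each zero contributes +20 dB/decade.
Net: 0 zero(s) − 1 pole(s) → -20 dB/decade.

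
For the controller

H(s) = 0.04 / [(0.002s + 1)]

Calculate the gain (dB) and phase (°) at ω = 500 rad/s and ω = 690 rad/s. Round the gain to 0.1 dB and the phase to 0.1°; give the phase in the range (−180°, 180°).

ω = 500: -31.0 dB, -45.0°; ω = 690: -32.6 dB, -54.1°

At ω = 500 rad/s:
pole (1 + j500·0.002) = 1 + j1 → |·| ≈ 1.4142, ∠ ≈ 45.00°
|H| = 0.04 · 1 / (1.4142) ≈ 0.028285
Gain = 20 log₁₀(0.028285) ≈ -30.97 dB
∠H = (0°) − (45.00°) = -45.00°

At ω = 690 rad/s:
pole (1 + j690·0.002) = 1 + j1.38 → |·| ≈ 1.7042, ∠ ≈ 54.07°
|H| = 0.04 · 1 / (1.7042) ≈ 0.023471
Gain = 20 log₁₀(0.023471) ≈ -32.59 dB
∠H = (0°) − (54.07°) = -54.07°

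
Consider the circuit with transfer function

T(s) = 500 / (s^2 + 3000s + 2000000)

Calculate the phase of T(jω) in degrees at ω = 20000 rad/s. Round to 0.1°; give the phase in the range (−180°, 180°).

-171.4°

Substitute s = j20000:
Numerator: 500 = 500 + j0
Denominator: (j20000)^2 + 3000(j20000) + 2000000 = -398000000 + j60000000
|N| = √(500² + 0²) ≈ 500, ∠N ≈ 0.00°
|D| = √(398000000² + 60000000²) ≈ 4.025e+08, ∠D ≈ 171.43°
∠T = 0.00° − 171.43° = -171.43°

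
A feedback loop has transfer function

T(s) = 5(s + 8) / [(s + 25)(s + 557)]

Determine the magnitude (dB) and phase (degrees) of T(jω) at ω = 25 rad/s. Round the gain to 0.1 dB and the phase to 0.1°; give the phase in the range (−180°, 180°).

-43.5 dB, 24.7°

At s = jω = j25:
zero (s+8): 8 + j25 → |·| = √(8²+25²) = √689 ≈ 26.249, ∠ = arctan(25/8) ≈ 72.26°
pole (s+25): 25 + j25 → |·| = √(25²+25²) = √1250 ≈ 35.355, ∠ = arctan(25/25) ≈ 45.00°
pole (s+557): 557 + j25 → |·| = √(557²+25²) = √310874 ≈ 557.56, ∠ = arctan(25/557) ≈ 2.57°
|T| = 5 · 26.249 / 19713 ≈ 0.0066578
Gain = 20 log₁₀(0.0066578) ≈ -43.53 dB
∠T = 72.26° − 47.57° = 24.69°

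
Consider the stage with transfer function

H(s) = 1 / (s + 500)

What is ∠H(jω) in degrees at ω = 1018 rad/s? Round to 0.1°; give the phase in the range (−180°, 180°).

At s = jω = j1018:
pole (s+500): 500 + j1018 → |·| = √(500²+1018²) = √1286324 ≈ 1134.2, ∠ = arctan(1018/500) ≈ 63.84°
∠H = 0.00° − 63.84° = -63.84°

-63.8°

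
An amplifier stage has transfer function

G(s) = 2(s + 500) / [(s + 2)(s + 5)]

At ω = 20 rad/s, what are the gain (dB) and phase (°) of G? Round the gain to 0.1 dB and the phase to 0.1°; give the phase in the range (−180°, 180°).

7.7 dB, -158.0°

At s = jω = j20:
zero (s+500): 500 + j20 → |·| = √(500²+20²) = √250400 ≈ 500.4, ∠ = arctan(20/500) ≈ 2.29°
pole (s+2): 2 + j20 → |·| = √(2²+20²) = √404 ≈ 20.1, ∠ = arctan(20/2) ≈ 84.29°
pole (s+5): 5 + j20 → |·| = √(5²+20²) = √425 ≈ 20.616, ∠ = arctan(20/5) ≈ 75.96°
|G| = 2 · 500.4 / 414.38 ≈ 2.4152
Gain = 20 log₁₀(2.4152) ≈ 7.66 dB
∠G = 2.29° − 160.25° = -157.96°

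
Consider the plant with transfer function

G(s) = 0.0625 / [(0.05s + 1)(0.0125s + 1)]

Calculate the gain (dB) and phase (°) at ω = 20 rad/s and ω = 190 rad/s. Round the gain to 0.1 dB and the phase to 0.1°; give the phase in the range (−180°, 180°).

At ω = 20 rad/s:
pole (1 + j20·0.05) = 1 + j1 → |·| ≈ 1.4142, ∠ ≈ 45.00°
pole (1 + j20·0.0125) = 1 + j0.25 → |·| ≈ 1.0308, ∠ ≈ 14.04°
|G| = 0.0625 · 1 / (1.4142 · 1.0308) ≈ 0.042874
Gain = 20 log₁₀(0.042874) ≈ -27.36 dB
∠G = (0°) − (45.00° + 14.04°) = -59.04°

At ω = 190 rad/s:
pole (1 + j190·0.05) = 1 + j9.5 → |·| ≈ 9.5525, ∠ ≈ 83.99°
pole (1 + j190·0.0125) = 1 + j2.375 → |·| ≈ 2.5769, ∠ ≈ 67.17°
|G| = 0.0625 · 1 / (9.5525 · 2.5769) ≈ 0.002539
Gain = 20 log₁₀(0.002539) ≈ -51.91 dB
∠G = (0°) − (83.99° + 67.17°) = -151.16°

ω = 20: -27.4 dB, -59.0°; ω = 190: -51.9 dB, -151.2°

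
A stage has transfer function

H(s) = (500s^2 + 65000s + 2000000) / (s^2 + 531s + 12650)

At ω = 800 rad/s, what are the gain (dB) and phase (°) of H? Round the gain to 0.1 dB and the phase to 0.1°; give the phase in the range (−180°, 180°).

Substitute s = j800:
Numerator: 500(j800)^2 + 65000(j800) + 2000000 = -318000000 + j52000000
Denominator: (j800)^2 + 531(j800) + 12650 = -627350 + j424800
|N| = √(318000000² + 52000000²) ≈ 3.2222e+08, ∠N ≈ 170.71°
|D| = √(627350² + 424800²) ≈ 7.5764e+05, ∠D ≈ 145.90°
|H| = 3.2222e+08 / 7.5764e+05 ≈ 425.29
Gain = 20 log₁₀(425.29) ≈ 52.57 dB
∠H = 170.71° − 145.90° = 24.81°

52.6 dB, 24.8°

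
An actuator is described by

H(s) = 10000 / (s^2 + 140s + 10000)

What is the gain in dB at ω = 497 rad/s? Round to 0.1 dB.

At s = jω = j497:
quadratic: (j497)² + 140·j497 + 10000 = -237009 + j69580 → |·| ≈ 2.4701e+05, ∠ ≈ 163.64°
|H| = 10000 / 2.4701e+05 ≈ 0.040484
Gain = 20 log₁₀(0.040484) ≈ -27.85 dB

-27.9 dB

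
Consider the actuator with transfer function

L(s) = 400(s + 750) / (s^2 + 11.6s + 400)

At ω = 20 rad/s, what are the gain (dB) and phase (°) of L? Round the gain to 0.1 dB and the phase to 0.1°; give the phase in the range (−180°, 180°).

At s = jω = j20:
zero (s+750): 750 + j20 → |·| = √(750²+20²) = √562900 ≈ 750.27, ∠ = arctan(20/750) ≈ 1.53°
quadratic: (j20)² + 11.6·j20 + 400 = 0 + j232 → |·| ≈ 232, ∠ ≈ 90.00°
|L| = 400 · 750.27 / 232 ≈ 1293.6
Gain = 20 log₁₀(1293.6) ≈ 62.24 dB
∠L = 1.53° − 90.00° = -88.47°

62.2 dB, -88.5°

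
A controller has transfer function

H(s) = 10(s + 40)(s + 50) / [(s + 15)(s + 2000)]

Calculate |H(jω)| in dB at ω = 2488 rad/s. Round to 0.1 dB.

17.8 dB

At s = jω = j2488:
zero (s+40): 40 + j2488 → |·| = √(40²+2488²) = √6191744 ≈ 2488.3, ∠ = arctan(2488/40) ≈ 89.08°
zero (s+50): 50 + j2488 → |·| = √(50²+2488²) = √6192644 ≈ 2488.5, ∠ = arctan(2488/50) ≈ 88.85°
pole (s+15): 15 + j2488 → |·| = √(15²+2488²) = √6190369 ≈ 2488, ∠ = arctan(2488/15) ≈ 89.65°
pole (s+2000): 2000 + j2488 → |·| = √(2000²+2488²) = √10190144 ≈ 3192.2, ∠ = arctan(2488/2000) ≈ 51.21°
|H| = 10 · 6.1921e+06 / 7.9422e+06 ≈ 7.7965
Gain = 20 log₁₀(7.7965) ≈ 17.84 dB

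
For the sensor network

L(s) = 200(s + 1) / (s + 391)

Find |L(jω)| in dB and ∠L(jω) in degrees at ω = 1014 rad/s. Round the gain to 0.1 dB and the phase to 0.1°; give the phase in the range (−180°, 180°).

45.4 dB, 21.0°

At s = jω = j1014:
zero (s+1): 1 + j1014 → |·| = √(1²+1014²) = √1028197 ≈ 1014, ∠ = arctan(1014/1) ≈ 89.94°
pole (s+391): 391 + j1014 → |·| = √(391²+1014²) = √1181077 ≈ 1086.8, ∠ = arctan(1014/391) ≈ 68.91°
|L| = 200 · 1014 / 1086.8 ≈ 186.6
Gain = 20 log₁₀(186.6) ≈ 45.42 dB
∠L = 89.94° − 68.91° = 21.03°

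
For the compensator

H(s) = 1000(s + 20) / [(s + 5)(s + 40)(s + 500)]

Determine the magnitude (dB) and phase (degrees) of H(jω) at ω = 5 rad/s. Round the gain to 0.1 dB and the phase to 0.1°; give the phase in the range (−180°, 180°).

-16.8 dB, -38.7°

At s = jω = j5:
zero (s+20): 20 + j5 → |·| = √(20²+5²) = √425 ≈ 20.616, ∠ = arctan(5/20) ≈ 14.04°
pole (s+5): 5 + j5 → |·| = √(5²+5²) = √50 ≈ 7.0711, ∠ = arctan(5/5) ≈ 45.00°
pole (s+40): 40 + j5 → |·| = √(40²+5²) = √1625 ≈ 40.311, ∠ = arctan(5/40) ≈ 7.13°
pole (s+500): 500 + j5 → |·| = √(500²+5²) = √250025 ≈ 500.02, ∠ = arctan(5/500) ≈ 0.57°
|H| = 1000 · 20.616 / 1.4253e+05 ≈ 0.14464
Gain = 20 log₁₀(0.14464) ≈ -16.79 dB
∠H = 14.04° − 52.70° = -38.66°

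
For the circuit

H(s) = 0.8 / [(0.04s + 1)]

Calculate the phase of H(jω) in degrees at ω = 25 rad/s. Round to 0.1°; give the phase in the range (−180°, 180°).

At ω = 25 rad/s:
pole (1 + j25·0.04) = 1 + j1 → |·| ≈ 1.4142, ∠ ≈ 45.00°
∠H = (0°) − (45.00°) = -45.00°

-45.0°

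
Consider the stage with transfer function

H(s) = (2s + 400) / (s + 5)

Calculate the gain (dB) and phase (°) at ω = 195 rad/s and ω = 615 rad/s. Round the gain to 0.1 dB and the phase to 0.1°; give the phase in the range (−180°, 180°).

Substitute s = j195:
Numerator: 2(j195) + 400 = 400 + j390
Denominator: (j195) + 5 = 5 + j195
|N| = √(400² + 390²) ≈ 558.66, ∠N ≈ 44.27°
|D| = √(5² + 195²) ≈ 195.06, ∠D ≈ 88.53°
|H| = 558.66 / 195.06 ≈ 2.864
Gain = 20 log₁₀(2.864) ≈ 9.14 dB
∠H = 44.27° − 88.53° = -44.26°

Substitute s = j615:
Numerator: 2(j615) + 400 = 400 + j1230
Denominator: (j615) + 5 = 5 + j615
|N| = √(400² + 1230²) ≈ 1293.4, ∠N ≈ 71.99°
|D| = √(5² + 615²) ≈ 615.02, ∠D ≈ 89.53°
|H| = 1293.4 / 615.02 ≈ 2.103
Gain = 20 log₁₀(2.103) ≈ 6.46 dB
∠H = 71.99° − 89.53° = -17.54°

ω = 195: 9.1 dB, -44.3°; ω = 615: 6.5 dB, -17.5°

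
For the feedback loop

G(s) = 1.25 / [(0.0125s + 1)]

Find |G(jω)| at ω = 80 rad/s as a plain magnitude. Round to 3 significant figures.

0.884

At ω = 80 rad/s:
pole (1 + j80·0.0125) = 1 + j1 → |·| ≈ 1.4142, ∠ ≈ 45.00°
|G| = 1.25 · 1 / (1.4142) ≈ 0.88389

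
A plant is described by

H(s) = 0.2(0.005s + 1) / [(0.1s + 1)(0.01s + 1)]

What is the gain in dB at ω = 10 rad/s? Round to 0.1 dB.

At ω = 10 rad/s:
zero (1 + j10·0.005) = 1 + j0.05 → |·| ≈ 1.0012, ∠ ≈ 2.86°
pole (1 + j10·0.1) = 1 + j1 → |·| ≈ 1.4142, ∠ ≈ 45.00°
pole (1 + j10·0.01) = 1 + j0.1 → |·| ≈ 1.005, ∠ ≈ 5.71°
|H| = 0.2 · 1.0012 / (1.4142 · 1.005) ≈ 0.14089
Gain = 20 log₁₀(0.14089) ≈ -17.02 dB

-17.0 dB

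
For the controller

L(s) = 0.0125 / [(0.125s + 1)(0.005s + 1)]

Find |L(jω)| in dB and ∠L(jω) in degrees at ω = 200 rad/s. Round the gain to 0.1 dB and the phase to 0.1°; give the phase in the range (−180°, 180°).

-69.0 dB, -132.7°

At ω = 200 rad/s:
pole (1 + j200·0.125) = 1 + j25 → |·| ≈ 25.02, ∠ ≈ 87.71°
pole (1 + j200·0.005) = 1 + j1 → |·| ≈ 1.4142, ∠ ≈ 45.00°
|L| = 0.0125 · 1 / (25.02 · 1.4142) ≈ 0.00035327
Gain = 20 log₁₀(0.00035327) ≈ -69.04 dB
∠L = (0°) − (87.71° + 45.00°) = -132.71°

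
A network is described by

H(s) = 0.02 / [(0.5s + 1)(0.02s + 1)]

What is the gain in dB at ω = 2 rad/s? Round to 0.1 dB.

-37.0 dB

At ω = 2 rad/s:
pole (1 + j2·0.5) = 1 + j1 → |·| ≈ 1.4142, ∠ ≈ 45.00°
pole (1 + j2·0.02) = 1 + j0.04 → |·| ≈ 1.0008, ∠ ≈ 2.29°
|H| = 0.02 · 1 / (1.4142 · 1.0008) ≈ 0.014131
Gain = 20 log₁₀(0.014131) ≈ -37.00 dB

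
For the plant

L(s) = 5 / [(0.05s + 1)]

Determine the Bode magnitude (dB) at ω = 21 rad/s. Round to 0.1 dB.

10.8 dB

At ω = 21 rad/s:
pole (1 + j21·0.05) = 1 + j1.05 → |·| ≈ 1.45, ∠ ≈ 46.40°
|L| = 5 · 1 / (1.45) ≈ 3.4483
Gain = 20 log₁₀(3.4483) ≈ 10.75 dB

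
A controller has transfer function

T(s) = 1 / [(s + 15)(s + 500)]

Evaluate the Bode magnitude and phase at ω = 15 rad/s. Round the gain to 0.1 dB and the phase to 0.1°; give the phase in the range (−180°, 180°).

At s = jω = j15:
pole (s+15): 15 + j15 → |·| = √(15²+15²) = √450 ≈ 21.213, ∠ = arctan(15/15) ≈ 45.00°
pole (s+500): 500 + j15 → |·| = √(500²+15²) = √250225 ≈ 500.22, ∠ = arctan(15/500) ≈ 1.72°
|T| = 1 / 10611 ≈ 9.4242e-05
Gain = 20 log₁₀(9.4242e-05) ≈ -80.52 dB
∠T = 0.00° − 46.72° = -46.72°

-80.5 dB, -46.7°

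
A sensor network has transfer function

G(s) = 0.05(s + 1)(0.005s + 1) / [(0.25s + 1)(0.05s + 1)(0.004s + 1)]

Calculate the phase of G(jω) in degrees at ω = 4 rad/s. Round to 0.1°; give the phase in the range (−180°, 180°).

At ω = 4 rad/s:
zero (1 + j4·1) = 1 + j4 → |·| ≈ 4.1231, ∠ ≈ 75.96°
zero (1 + j4·0.005) = 1 + j0.02 → |·| ≈ 1.0002, ∠ ≈ 1.15°
pole (1 + j4·0.25) = 1 + j1 → |·| ≈ 1.4142, ∠ ≈ 45.00°
pole (1 + j4·0.05) = 1 + j0.2 → |·| ≈ 1.0198, ∠ ≈ 11.31°
pole (1 + j4·0.004) = 1 + j0.016 → |·| ≈ 1.0001, ∠ ≈ 0.92°
∠G = (75.96° + 1.15°) − (45.00° + 11.31° + 0.92°) = 19.88°

19.9°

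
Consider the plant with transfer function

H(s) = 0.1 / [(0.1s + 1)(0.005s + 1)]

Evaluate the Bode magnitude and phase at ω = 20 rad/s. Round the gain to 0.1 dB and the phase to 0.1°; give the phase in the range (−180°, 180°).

-27.0 dB, -69.1°

At ω = 20 rad/s:
pole (1 + j20·0.1) = 1 + j2 → |·| ≈ 2.2361, ∠ ≈ 63.43°
pole (1 + j20·0.005) = 1 + j0.1 → |·| ≈ 1.005, ∠ ≈ 5.71°
|H| = 0.1 · 1 / (2.2361 · 1.005) ≈ 0.044498
Gain = 20 log₁₀(0.044498) ≈ -27.03 dB
∠H = (0°) − (63.43° + 5.71°) = -69.14°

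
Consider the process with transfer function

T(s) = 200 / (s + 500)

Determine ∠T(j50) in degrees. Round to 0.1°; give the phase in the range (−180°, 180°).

At s = jω = j50:
pole (s+500): 500 + j50 → |·| = √(500²+50²) = √252500 ≈ 502.49, ∠ = arctan(50/500) ≈ 5.71°
∠T = 0.00° − 5.71° = -5.71°

-5.7°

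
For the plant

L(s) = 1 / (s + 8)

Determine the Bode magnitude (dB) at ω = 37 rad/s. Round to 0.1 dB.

-31.6 dB

At s = jω = j37:
pole (s+8): 8 + j37 → |·| = √(8²+37²) = √1433 ≈ 37.855, ∠ = arctan(37/8) ≈ 77.80°
|L| = 1 / 37.855 ≈ 0.026417
Gain = 20 log₁₀(0.026417) ≈ -31.56 dB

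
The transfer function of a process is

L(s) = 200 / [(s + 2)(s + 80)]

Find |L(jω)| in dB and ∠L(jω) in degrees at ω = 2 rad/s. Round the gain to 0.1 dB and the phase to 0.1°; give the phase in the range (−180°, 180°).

At s = jω = j2:
pole (s+2): 2 + j2 → |·| = √(2²+2²) = √8 ≈ 2.8284, ∠ = arctan(2/2) ≈ 45.00°
pole (s+80): 80 + j2 → |·| = √(80²+2²) = √6404 ≈ 80.025, ∠ = arctan(2/80) ≈ 1.43°
|L| = 200 / 226.34 ≈ 0.88363
Gain = 20 log₁₀(0.88363) ≈ -1.07 dB
∠L = 0.00° − 46.43° = -46.43°

-1.1 dB, -46.4°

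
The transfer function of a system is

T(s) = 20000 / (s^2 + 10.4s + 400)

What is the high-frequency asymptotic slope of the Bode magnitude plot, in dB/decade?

Each pole contributes −20 dB/decade at high frequency; each zero contributes +20 dB/decade.
Net: 0 zero(s) − 2 pole(s) → -40 dB/decade.

-40 dB/decade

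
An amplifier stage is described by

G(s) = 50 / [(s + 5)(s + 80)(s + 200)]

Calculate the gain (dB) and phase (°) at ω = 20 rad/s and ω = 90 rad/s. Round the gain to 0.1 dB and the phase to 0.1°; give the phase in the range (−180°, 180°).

ω = 20: -76.7 dB, -95.7°; ω = 90: -93.6 dB, -159.4°

At s = jω = j20:
pole (s+5): 5 + j20 → |·| = √(5²+20²) = √425 ≈ 20.616, ∠ = arctan(20/5) ≈ 75.96°
pole (s+80): 80 + j20 → |·| = √(80²+20²) = √6800 ≈ 82.462, ∠ = arctan(20/80) ≈ 14.04°
pole (s+200): 200 + j20 → |·| = √(200²+20²) = √40400 ≈ 201, ∠ = arctan(20/200) ≈ 5.71°
|G| = 50 / 3.4171e+05 ≈ 0.00014632
Gain = 20 log₁₀(0.00014632) ≈ -76.69 dB
∠G = 0.00° − 95.71° = -95.71°

At s = jω = j90:
pole (s+5): 5 + j90 → |·| = √(5²+90²) = √8125 ≈ 90.139, ∠ = arctan(90/5) ≈ 86.82°
pole (s+80): 80 + j90 → |·| = √(80²+90²) = √14500 ≈ 120.42, ∠ = arctan(90/80) ≈ 48.37°
pole (s+200): 200 + j90 → |·| = √(200²+90²) = √48100 ≈ 219.32, ∠ = arctan(90/200) ≈ 24.23°
|G| = 50 / 2.3806e+06 ≈ 2.1003e-05
Gain = 20 log₁₀(2.1003e-05) ≈ -93.55 dB
∠G = 0.00° − 159.42° = -159.42°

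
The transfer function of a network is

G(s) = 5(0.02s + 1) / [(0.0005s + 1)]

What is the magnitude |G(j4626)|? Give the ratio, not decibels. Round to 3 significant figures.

184

At ω = 4626 rad/s:
zero (1 + j4626·0.02) = 1 + j92.52 → |·| ≈ 92.525, ∠ ≈ 89.38°
pole (1 + j4626·0.0005) = 1 + j2.313 → |·| ≈ 2.5199, ∠ ≈ 66.62°
|G| = 5 · 92.525 / (2.5199) ≈ 183.59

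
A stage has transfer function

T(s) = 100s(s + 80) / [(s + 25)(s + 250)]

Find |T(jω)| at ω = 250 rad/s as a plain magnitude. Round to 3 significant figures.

73.9

At s = jω = j250:
zero (s+80): 80 + j250 → |·| = √(80²+250²) = √68900 ≈ 262.49, ∠ = arctan(250/80) ≈ 72.26°
zero at origin: s = j250 → |·| = 250, ∠ = 90.00°
pole (s+25): 25 + j250 → |·| = √(25²+250²) = √63125 ≈ 251.25, ∠ = arctan(250/25) ≈ 84.29°
pole (s+250): 250 + j250 → |·| = √(250²+250²) = √125000 ≈ 353.55, ∠ = arctan(250/250) ≈ 45.00°
|T| = 100 · 65622 / 88829 ≈ 73.875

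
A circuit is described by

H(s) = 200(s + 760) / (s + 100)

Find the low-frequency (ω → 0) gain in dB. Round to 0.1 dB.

63.6 dB

H(0) = 200·760 / (100) = 1520
20 log₁₀(1520) ≈ 63.64 dB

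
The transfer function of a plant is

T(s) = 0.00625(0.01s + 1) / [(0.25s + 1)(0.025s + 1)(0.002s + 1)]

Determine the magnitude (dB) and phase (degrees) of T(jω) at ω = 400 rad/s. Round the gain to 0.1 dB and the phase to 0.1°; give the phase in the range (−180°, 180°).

At ω = 400 rad/s:
zero (1 + j400·0.01) = 1 + j4 → |·| ≈ 4.1231, ∠ ≈ 75.96°
pole (1 + j400·0.25) = 1 + j100 → |·| ≈ 100, ∠ ≈ 89.43°
pole (1 + j400·0.025) = 1 + j10 → |·| ≈ 10.05, ∠ ≈ 84.29°
pole (1 + j400·0.002) = 1 + j0.8 → |·| ≈ 1.2806, ∠ ≈ 38.66°
|T| = 0.00625 · 4.1231 / (100 · 10.05 · 1.2806) ≈ 2.0023e-05
Gain = 20 log₁₀(2.0023e-05) ≈ -93.97 dB
∠T = (75.96°) − (89.43° + 84.29° + 38.66°) = -136.42°

-94.0 dB, -136.4°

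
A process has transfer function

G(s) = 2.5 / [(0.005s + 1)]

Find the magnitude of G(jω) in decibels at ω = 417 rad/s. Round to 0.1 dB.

0.7 dB

At ω = 417 rad/s:
pole (1 + j417·0.005) = 1 + j2.085 → |·| ≈ 2.3124, ∠ ≈ 64.38°
|G| = 2.5 · 1 / (2.3124) ≈ 1.0811
Gain = 20 log₁₀(1.0811) ≈ 0.68 dB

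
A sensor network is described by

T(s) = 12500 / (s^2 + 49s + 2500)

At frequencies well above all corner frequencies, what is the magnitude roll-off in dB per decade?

-40 dB/decade

Each pole contributes −20 dB/decade at high frequency; each zero contributes +20 dB/decade.
Net: 0 zero(s) − 2 pole(s) → -40 dB/decade.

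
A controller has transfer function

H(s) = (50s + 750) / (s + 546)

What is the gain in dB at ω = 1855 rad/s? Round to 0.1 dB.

33.6 dB

Substitute s = j1855:
Numerator: 50(j1855) + 750 = 750 + j92750
Denominator: (j1855) + 546 = 546 + j1855
|N| = √(750² + 92750²) ≈ 92753, ∠N ≈ 89.54°
|D| = √(546² + 1855²) ≈ 1933.7, ∠D ≈ 73.60°
|H| = 92753 / 1933.7 ≈ 47.967
Gain = 20 log₁₀(47.967) ≈ 33.62 dB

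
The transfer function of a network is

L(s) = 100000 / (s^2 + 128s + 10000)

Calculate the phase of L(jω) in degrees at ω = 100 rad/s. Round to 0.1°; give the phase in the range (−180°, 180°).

-90.0°

At s = jω = j100:
quadratic: (j100)² + 128·j100 + 10000 = 0 + j12800 → |·| ≈ 12800, ∠ ≈ 90.00°
∠L = 0.00° − 90.00° = -90.00°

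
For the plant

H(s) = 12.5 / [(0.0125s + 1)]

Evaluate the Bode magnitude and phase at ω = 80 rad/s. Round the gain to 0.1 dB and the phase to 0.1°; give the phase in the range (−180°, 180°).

18.9 dB, -45.0°

At ω = 80 rad/s:
pole (1 + j80·0.0125) = 1 + j1 → |·| ≈ 1.4142, ∠ ≈ 45.00°
|H| = 12.5 · 1 / (1.4142) ≈ 8.8389
Gain = 20 log₁₀(8.8389) ≈ 18.93 dB
∠H = (0°) − (45.00°) = -45.00°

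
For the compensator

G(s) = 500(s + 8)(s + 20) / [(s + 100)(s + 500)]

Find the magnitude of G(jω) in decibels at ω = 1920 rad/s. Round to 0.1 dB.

53.7 dB

At s = jω = j1920:
zero (s+8): 8 + j1920 → |·| = √(8²+1920²) = √3686464 ≈ 1920, ∠ = arctan(1920/8) ≈ 89.76°
zero (s+20): 20 + j1920 → |·| = √(20²+1920²) = √3686800 ≈ 1920.1, ∠ = arctan(1920/20) ≈ 89.40°
pole (s+100): 100 + j1920 → |·| = √(100²+1920²) = √3696400 ≈ 1922.6, ∠ = arctan(1920/100) ≈ 87.02°
pole (s+500): 500 + j1920 → |·| = √(500²+1920²) = √3936400 ≈ 1984, ∠ = arctan(1920/500) ≈ 75.40°
|G| = 500 · 3.6866e+06 / 3.8144e+06 ≈ 483.25
Gain = 20 log₁₀(483.25) ≈ 53.68 dB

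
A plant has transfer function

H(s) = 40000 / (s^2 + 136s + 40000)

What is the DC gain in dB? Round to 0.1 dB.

0.0 dB

H(0) = 40000 / 40000 = 1
20 log₁₀(1) ≈ 0.00 dB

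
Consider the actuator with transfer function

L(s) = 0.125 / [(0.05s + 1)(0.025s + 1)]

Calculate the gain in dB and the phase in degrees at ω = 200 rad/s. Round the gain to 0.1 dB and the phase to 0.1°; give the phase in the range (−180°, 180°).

-52.3 dB, -163.0°

At ω = 200 rad/s:
pole (1 + j200·0.05) = 1 + j10 → |·| ≈ 10.05, ∠ ≈ 84.29°
pole (1 + j200·0.025) = 1 + j5 → |·| ≈ 5.099, ∠ ≈ 78.69°
|L| = 0.125 · 1 / (10.05 · 5.099) ≈ 0.0024393
Gain = 20 log₁₀(0.0024393) ≈ -52.25 dB
∠L = (0°) − (84.29° + 78.69°) = -162.98°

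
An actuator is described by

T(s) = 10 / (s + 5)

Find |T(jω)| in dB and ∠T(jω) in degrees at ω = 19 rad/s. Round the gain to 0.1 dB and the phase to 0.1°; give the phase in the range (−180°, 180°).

-5.9 dB, -75.3°

Substitute s = j19:
Numerator: 10 = 10 + j0
Denominator: (j19) + 5 = 5 + j19
|N| = √(10² + 0²) ≈ 10, ∠N ≈ 0.00°
|D| = √(5² + 19²) ≈ 19.647, ∠D ≈ 75.26°
|T| = 10 / 19.647 ≈ 0.50898
Gain = 20 log₁₀(0.50898) ≈ -5.87 dB
∠T = 0.00° − 75.26° = -75.26°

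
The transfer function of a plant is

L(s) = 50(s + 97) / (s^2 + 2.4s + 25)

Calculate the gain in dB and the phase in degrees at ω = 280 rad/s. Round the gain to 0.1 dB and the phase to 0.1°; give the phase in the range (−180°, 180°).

-14.5 dB, -108.6°

At s = jω = j280:
zero (s+97): 97 + j280 → |·| = √(97²+280²) = √87809 ≈ 296.33, ∠ = arctan(280/97) ≈ 70.89°
quadratic: (j280)² + 2.4·j280 + 25 = -78375 + j672 → |·| ≈ 78378, ∠ ≈ 179.51°
|L| = 50 · 296.33 / 78378 ≈ 0.18904
Gain = 20 log₁₀(0.18904) ≈ -14.47 dB
∠L = 70.89° − 179.51° = -108.62°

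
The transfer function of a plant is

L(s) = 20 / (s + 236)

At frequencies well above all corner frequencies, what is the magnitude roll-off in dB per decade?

Each pole contributes −20 dB/decade at high frequency; each zero contributes +20 dB/decade.
Net: 0 zero(s) − 1 pole(s) → -20 dB/decade.

-20 dB/decade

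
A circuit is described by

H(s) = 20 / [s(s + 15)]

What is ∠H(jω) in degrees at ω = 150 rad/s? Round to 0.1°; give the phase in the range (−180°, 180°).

At s = jω = j150:
pole (s+15): 15 + j150 → |·| = √(15²+150²) = √22725 ≈ 150.75, ∠ = arctan(150/15) ≈ 84.29°
pole at origin: |s| = 150, ∠ = 90.00° (in denominator)
∠H = 0.00° − 174.29° = -174.29°

-174.3°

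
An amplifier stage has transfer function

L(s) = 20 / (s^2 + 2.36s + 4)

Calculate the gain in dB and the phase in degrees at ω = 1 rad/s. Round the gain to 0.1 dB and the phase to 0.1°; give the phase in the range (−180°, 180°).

At s = jω = j1:
quadratic: (j1)² + 2.36·j1 + 4 = 3 + j2.36 → |·| ≈ 3.817, ∠ ≈ 38.19°
|L| = 20 / 3.817 ≈ 5.2397
Gain = 20 log₁₀(5.2397) ≈ 14.39 dB
∠L = 0.00° − 38.19° = -38.19°

14.4 dB, -38.2°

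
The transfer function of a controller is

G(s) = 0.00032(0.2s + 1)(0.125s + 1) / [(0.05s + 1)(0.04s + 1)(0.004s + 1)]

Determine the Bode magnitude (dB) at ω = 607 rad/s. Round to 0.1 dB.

At ω = 607 rad/s:
zero (1 + j607·0.2) = 1 + j121.4 → |·| ≈ 121.4, ∠ ≈ 89.53°
zero (1 + j607·0.125) = 1 + j75.875 → |·| ≈ 75.882, ∠ ≈ 89.24°
pole (1 + j607·0.05) = 1 + j30.35 → |·| ≈ 30.366, ∠ ≈ 88.11°
pole (1 + j607·0.04) = 1 + j24.28 → |·| ≈ 24.301, ∠ ≈ 87.64°
pole (1 + j607·0.004) = 1 + j2.428 → |·| ≈ 2.6259, ∠ ≈ 67.62°
|G| = 0.00032 · 121.4 · 75.882 / (30.366 · 24.301 · 2.6259) ≈ 0.0015213
Gain = 20 log₁₀(0.0015213) ≈ -56.36 dB

-56.4 dB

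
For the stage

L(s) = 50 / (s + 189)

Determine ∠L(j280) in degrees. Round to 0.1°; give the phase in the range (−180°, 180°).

-56.0°

Substitute s = j280:
Numerator: 50 = 50 + j0
Denominator: (j280) + 189 = 189 + j280
|N| = √(50² + 0²) ≈ 50, ∠N ≈ 0.00°
|D| = √(189² + 280²) ≈ 337.82, ∠D ≈ 55.98°
∠L = 0.00° − 55.98° = -55.98°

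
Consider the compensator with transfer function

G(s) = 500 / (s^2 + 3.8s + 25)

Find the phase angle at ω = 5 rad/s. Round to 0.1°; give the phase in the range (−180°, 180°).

At s = jω = j5:
quadratic: (j5)² + 3.8·j5 + 25 = 0 + j19 → |·| ≈ 19, ∠ ≈ 90.00°
∠G = 0.00° − 90.00° = -90.00°

-90.0°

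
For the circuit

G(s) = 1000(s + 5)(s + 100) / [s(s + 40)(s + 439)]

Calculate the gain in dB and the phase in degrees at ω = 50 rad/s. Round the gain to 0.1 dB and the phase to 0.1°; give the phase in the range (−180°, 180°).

At s = jω = j50:
zero (s+5): 5 + j50 → |·| = √(5²+50²) = √2525 ≈ 50.249, ∠ = arctan(50/5) ≈ 84.29°
zero (s+100): 100 + j50 → |·| = √(100²+50²) = √12500 ≈ 111.8, ∠ = arctan(50/100) ≈ 26.57°
pole (s+40): 40 + j50 → |·| = √(40²+50²) = √4100 ≈ 64.031, ∠ = arctan(50/40) ≈ 51.34°
pole (s+439): 439 + j50 → |·| = √(439²+50²) = √195221 ≈ 441.84, ∠ = arctan(50/439) ≈ 6.50°
pole at origin: |s| = 50, ∠ = 90.00° (in denominator)
|G| = 1000 · 5617.8 / 1.4146e+06 ≈ 3.9713
Gain = 20 log₁₀(3.9713) ≈ 11.98 dB
∠G = 110.86° − 147.84° = -36.98°

12.0 dB, -37.0°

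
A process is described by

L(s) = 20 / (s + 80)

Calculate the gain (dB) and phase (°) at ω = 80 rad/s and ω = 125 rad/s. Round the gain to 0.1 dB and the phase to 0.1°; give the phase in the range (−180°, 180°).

ω = 80: -15.1 dB, -45.0°; ω = 125: -17.4 dB, -57.4°

At s = jω = j80:
pole (s+80): 80 + j80 → |·| = √(80²+80²) = √12800 ≈ 113.14, ∠ = arctan(80/80) ≈ 45.00°
|L| = 20 / 113.14 ≈ 0.17677
Gain = 20 log₁₀(0.17677) ≈ -15.05 dB
∠L = 0.00° − 45.00° = -45.00°

At s = jω = j125:
pole (s+80): 80 + j125 → |·| = √(80²+125²) = √22025 ≈ 148.41, ∠ = arctan(125/80) ≈ 57.38°
|L| = 20 / 148.41 ≈ 0.13476
Gain = 20 log₁₀(0.13476) ≈ -17.41 dB
∠L = 0.00° − 57.38° = -57.38°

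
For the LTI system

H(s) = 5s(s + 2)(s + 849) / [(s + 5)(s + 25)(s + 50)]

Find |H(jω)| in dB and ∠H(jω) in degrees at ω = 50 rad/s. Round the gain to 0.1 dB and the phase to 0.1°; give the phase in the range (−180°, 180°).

At s = jω = j50:
zero (s+2): 2 + j50 → |·| = √(2²+50²) = √2504 ≈ 50.04, ∠ = arctan(50/2) ≈ 87.71°
zero (s+849): 849 + j50 → |·| = √(849²+50²) = √723301 ≈ 850.47, ∠ = arctan(50/849) ≈ 3.37°
zero at origin: s = j50 → |·| = 50, ∠ = 90.00°
pole (s+5): 5 + j50 → |·| = √(5²+50²) = √2525 ≈ 50.249, ∠ = arctan(50/5) ≈ 84.29°
pole (s+25): 25 + j50 → |·| = √(25²+50²) = √3125 ≈ 55.902, ∠ = arctan(50/25) ≈ 63.43°
pole (s+50): 50 + j50 → |·| = √(50²+50²) = √5000 ≈ 70.711, ∠ = arctan(50/50) ≈ 45.00°
|H| = 5 · 2.1279e+06 / 1.9863e+05 ≈ 53.564
Gain = 20 log₁₀(53.564) ≈ 34.58 dB
∠H = 181.08° − 192.72° = -11.64°

34.6 dB, -11.6°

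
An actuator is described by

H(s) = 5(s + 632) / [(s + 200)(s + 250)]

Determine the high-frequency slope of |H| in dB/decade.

-20 dB/decade

Each pole contributes −20 dB/decade at high frequency; each zero contributes +20 dB/decade.
Net: 1 zero(s) − 2 pole(s) → -20 dB/decade.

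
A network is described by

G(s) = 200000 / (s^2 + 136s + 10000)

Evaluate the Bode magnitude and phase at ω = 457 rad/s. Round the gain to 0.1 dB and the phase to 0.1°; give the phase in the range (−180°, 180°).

-0.4 dB, -162.6°

At s = jω = j457:
quadratic: (j457)² + 136·j457 + 10000 = -198849 + j62152 → |·| ≈ 2.0834e+05, ∠ ≈ 162.64°
|G| = 200000 / 2.0834e+05 ≈ 0.95997
Gain = 20 log₁₀(0.95997) ≈ -0.35 dB
∠G = 0.00° − 162.64° = -162.64°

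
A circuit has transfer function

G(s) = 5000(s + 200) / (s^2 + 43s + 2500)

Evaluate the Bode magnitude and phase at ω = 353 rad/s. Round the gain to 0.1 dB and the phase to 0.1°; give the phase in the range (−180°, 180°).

At s = jω = j353:
zero (s+200): 200 + j353 → |·| = √(200²+353²) = √164609 ≈ 405.72, ∠ = arctan(353/200) ≈ 60.47°
quadratic: (j353)² + 43·j353 + 2500 = -122109 + j15179 → |·| ≈ 1.2305e+05, ∠ ≈ 172.91°
|G| = 5000 · 405.72 / 1.2305e+05 ≈ 16.486
Gain = 20 log₁₀(16.486) ≈ 24.34 dB
∠G = 60.47° − 172.91° = -112.44°

24.3 dB, -112.4°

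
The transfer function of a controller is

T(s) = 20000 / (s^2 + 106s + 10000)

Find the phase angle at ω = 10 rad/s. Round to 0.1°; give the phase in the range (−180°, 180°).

At s = jω = j10:
quadratic: (j10)² + 106·j10 + 10000 = 9900 + j1060 → |·| ≈ 9956.6, ∠ ≈ 6.11°
∠T = 0.00° − 6.11° = -6.11°

-6.1°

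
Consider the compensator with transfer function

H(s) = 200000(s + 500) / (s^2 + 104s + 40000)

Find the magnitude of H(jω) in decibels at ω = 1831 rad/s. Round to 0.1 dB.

41.2 dB

At s = jω = j1831:
zero (s+500): 500 + j1831 → |·| = √(500²+1831²) = √3602561 ≈ 1898, ∠ = arctan(1831/500) ≈ 74.73°
quadratic: (j1831)² + 104·j1831 + 40000 = -3312561 + j190424 → |·| ≈ 3.318e+06, ∠ ≈ 176.71°
|H| = 200000 · 1898 / 3.318e+06 ≈ 114.41
Gain = 20 log₁₀(114.41) ≈ 41.17 dB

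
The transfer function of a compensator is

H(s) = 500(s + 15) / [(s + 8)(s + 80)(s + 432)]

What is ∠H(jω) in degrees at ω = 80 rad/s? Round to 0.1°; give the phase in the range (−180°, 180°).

-60.4°

At s = jω = j80:
zero (s+15): 15 + j80 → |·| = √(15²+80²) = √6625 ≈ 81.394, ∠ = arctan(80/15) ≈ 79.38°
pole (s+8): 8 + j80 → |·| = √(8²+80²) = √6464 ≈ 80.399, ∠ = arctan(80/8) ≈ 84.29°
pole (s+80): 80 + j80 → |·| = √(80²+80²) = √12800 ≈ 113.14, ∠ = arctan(80/80) ≈ 45.00°
pole (s+432): 432 + j80 → |·| = √(432²+80²) = √193024 ≈ 439.34, ∠ = arctan(80/432) ≈ 10.49°
∠H = 79.38° − 139.78° = -60.40°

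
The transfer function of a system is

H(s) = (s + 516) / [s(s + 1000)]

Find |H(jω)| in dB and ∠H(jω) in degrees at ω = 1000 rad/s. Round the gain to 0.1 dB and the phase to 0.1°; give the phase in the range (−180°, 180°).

At s = jω = j1000:
zero (s+516): 516 + j1000 → |·| = √(516²+1000²) = √1266256 ≈ 1125.3, ∠ = arctan(1000/516) ≈ 62.71°
pole (s+1000): 1000 + j1000 → |·| = √(1000²+1000²) = √2000000 ≈ 1414.2, ∠ = arctan(1000/1000) ≈ 45.00°
pole at origin: |s| = 1000, ∠ = 90.00° (in denominator)
|H| = 1 · 1125.3 / 1.4142e+06 ≈ 0.00079571
Gain = 20 log₁₀(0.00079571) ≈ -61.98 dB
∠H = 62.71° − 135.00° = -72.29°

-62.0 dB, -72.3°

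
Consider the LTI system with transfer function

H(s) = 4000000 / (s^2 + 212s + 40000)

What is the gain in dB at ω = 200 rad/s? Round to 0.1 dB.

39.5 dB

At s = jω = j200:
quadratic: (j200)² + 212·j200 + 40000 = 0 + j42400 → |·| ≈ 42400, ∠ ≈ 90.00°
|H| = 4000000 / 42400 ≈ 94.34
Gain = 20 log₁₀(94.34) ≈ 39.49 dB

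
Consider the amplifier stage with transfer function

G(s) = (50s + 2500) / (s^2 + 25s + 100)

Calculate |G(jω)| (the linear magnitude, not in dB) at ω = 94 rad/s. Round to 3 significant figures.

0.588

Substitute s = j94:
Numerator: 50(j94) + 2500 = 2500 + j4700
Denominator: (j94)^2 + 25(j94) + 100 = -8736 + j2350
|N| = √(2500² + 4700²) ≈ 5323.5, ∠N ≈ 61.99°
|D| = √(8736² + 2350²) ≈ 9046.6, ∠D ≈ 164.94°
|G| = 5323.5 / 9046.6 ≈ 0.58845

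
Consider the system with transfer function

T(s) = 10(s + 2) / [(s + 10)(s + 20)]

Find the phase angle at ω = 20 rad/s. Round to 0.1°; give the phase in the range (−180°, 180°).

At s = jω = j20:
zero (s+2): 2 + j20 → |·| = √(2²+20²) = √404 ≈ 20.1, ∠ = arctan(20/2) ≈ 84.29°
pole (s+10): 10 + j20 → |·| = √(10²+20²) = √500 ≈ 22.361, ∠ = arctan(20/10) ≈ 63.43°
pole (s+20): 20 + j20 → |·| = √(20²+20²) = √800 ≈ 28.284, ∠ = arctan(20/20) ≈ 45.00°
∠T = 84.29° − 108.43° = -24.14°

-24.1°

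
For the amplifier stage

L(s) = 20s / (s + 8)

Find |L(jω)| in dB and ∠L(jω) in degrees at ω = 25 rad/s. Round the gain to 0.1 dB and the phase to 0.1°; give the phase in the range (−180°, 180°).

At s = jω = j25:
zero at origin: s = j25 → |·| = 25, ∠ = 90.00°
pole (s+8): 8 + j25 → |·| = √(8²+25²) = √689 ≈ 26.249, ∠ = arctan(25/8) ≈ 72.26°
|L| = 20 · 25 / 26.249 ≈ 19.048
Gain = 20 log₁₀(19.048) ≈ 25.60 dB
∠L = 90.00° − 72.26° = 17.74°

25.6 dB, 17.7°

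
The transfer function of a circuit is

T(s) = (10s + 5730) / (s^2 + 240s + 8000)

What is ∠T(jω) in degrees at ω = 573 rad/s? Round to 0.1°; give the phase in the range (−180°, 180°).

Substitute s = j573:
Numerator: 10(j573) + 5730 = 5730 + j5730
Denominator: (j573)^2 + 240(j573) + 8000 = -320329 + j137520
|N| = √(5730² + 5730²) ≈ 8103.4, ∠N ≈ 45.00°
|D| = √(320329² + 137520²) ≈ 3.486e+05, ∠D ≈ 156.77°
∠T = 45.00° − 156.77° = -111.77°

-111.8°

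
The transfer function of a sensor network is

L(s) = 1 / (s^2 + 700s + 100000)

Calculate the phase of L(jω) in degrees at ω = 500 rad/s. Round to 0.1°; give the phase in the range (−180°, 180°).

Substitute s = j500:
Numerator: 1 = 1 + j0
Denominator: (j500)^2 + 700(j500) + 100000 = -150000 + j350000
|N| = √(1² + 0²) ≈ 1, ∠N ≈ 0.00°
|D| = √(150000² + 350000²) ≈ 3.8079e+05, ∠D ≈ 113.20°
∠L = 0.00° − 113.20° = -113.20°

-113.2°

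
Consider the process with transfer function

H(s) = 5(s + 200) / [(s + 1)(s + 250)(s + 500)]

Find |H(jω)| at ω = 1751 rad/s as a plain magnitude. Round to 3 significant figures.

1.56e-06

At s = jω = j1751:
zero (s+200): 200 + j1751 → |·| = √(200²+1751²) = √3106001 ≈ 1762.4, ∠ = arctan(1751/200) ≈ 83.48°
pole (s+1): 1 + j1751 → |·| = √(1²+1751²) = √3066002 ≈ 1751, ∠ = arctan(1751/1) ≈ 89.97°
pole (s+250): 250 + j1751 → |·| = √(250²+1751²) = √3128501 ≈ 1768.8, ∠ = arctan(1751/250) ≈ 81.87°
pole (s+500): 500 + j1751 → |·| = √(500²+1751²) = √3316001 ≈ 1821, ∠ = arctan(1751/500) ≈ 74.06°
|H| = 5 · 1762.4 / 5.6399e+09 ≈ 1.5624e-06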